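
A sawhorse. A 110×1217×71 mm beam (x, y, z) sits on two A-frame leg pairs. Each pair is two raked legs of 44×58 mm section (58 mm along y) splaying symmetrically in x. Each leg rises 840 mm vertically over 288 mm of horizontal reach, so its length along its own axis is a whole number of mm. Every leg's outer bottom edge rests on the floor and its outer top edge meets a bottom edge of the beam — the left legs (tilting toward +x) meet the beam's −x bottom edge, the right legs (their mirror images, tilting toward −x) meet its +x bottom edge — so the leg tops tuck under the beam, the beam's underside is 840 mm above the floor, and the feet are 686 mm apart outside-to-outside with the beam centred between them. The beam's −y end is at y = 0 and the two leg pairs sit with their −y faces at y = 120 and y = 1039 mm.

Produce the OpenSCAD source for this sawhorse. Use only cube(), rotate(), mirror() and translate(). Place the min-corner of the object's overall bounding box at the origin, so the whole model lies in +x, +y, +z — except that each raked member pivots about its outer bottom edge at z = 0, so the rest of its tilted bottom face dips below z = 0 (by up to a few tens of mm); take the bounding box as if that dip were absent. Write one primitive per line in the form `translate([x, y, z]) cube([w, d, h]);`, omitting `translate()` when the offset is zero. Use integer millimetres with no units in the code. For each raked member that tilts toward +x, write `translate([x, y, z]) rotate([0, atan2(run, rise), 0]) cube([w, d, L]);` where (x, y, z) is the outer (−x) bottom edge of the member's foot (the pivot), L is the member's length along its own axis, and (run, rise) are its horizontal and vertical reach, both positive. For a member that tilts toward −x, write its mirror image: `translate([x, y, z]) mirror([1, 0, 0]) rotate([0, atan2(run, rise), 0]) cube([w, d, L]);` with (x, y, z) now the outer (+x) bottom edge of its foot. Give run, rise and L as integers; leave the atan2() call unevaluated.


translate([288, 0, 840]) cube([110, 1217, 71]);
translate([0, 120, 0]) rotate([0, atan2(288, 840), 0]) cube([44, 58, 888]);
translate([686, 120, 0]) mirror([1, 0, 0]) rotate([0, atan2(288, 840), 0]) cube([44, 58, 888]);
translate([0, 1039, 0]) rotate([0, atan2(288, 840), 0]) cube([44, 58, 888]);
translate([686, 1039, 0]) mirror([1, 0, 0]) rotate([0, atan2(288, 840), 0]) cube([44, 58, 888]);


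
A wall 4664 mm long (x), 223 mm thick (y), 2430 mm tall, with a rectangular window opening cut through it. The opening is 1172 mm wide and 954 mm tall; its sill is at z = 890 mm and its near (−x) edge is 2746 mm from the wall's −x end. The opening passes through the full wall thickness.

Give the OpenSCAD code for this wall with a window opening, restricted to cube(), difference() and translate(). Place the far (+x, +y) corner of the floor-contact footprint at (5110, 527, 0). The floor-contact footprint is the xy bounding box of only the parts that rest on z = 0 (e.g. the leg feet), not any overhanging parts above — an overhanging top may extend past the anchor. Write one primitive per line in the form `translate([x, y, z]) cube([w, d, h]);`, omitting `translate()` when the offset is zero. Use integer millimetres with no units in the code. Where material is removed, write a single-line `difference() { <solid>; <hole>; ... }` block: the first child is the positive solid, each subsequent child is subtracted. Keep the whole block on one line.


difference() { translate([446, 304, 0]) cube([4664, 223, 2430]); translate([3192, 304, 890]) cube([1172, 223, 954]); }


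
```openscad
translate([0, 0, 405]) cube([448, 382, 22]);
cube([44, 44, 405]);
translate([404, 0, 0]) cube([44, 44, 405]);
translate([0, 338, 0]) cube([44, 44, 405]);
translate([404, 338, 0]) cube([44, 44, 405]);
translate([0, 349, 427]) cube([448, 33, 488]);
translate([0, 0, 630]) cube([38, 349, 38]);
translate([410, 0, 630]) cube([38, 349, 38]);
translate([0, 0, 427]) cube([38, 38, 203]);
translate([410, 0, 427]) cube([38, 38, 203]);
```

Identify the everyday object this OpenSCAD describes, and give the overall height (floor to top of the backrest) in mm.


A chair. The overall height is 915 mm.

A slab on four corner posts with a tall panel at the back — a chair. The seat slab sits at z = 405 with thickness 22, and the 488 mm backrest starts at the seat top, so the overall height is 405 + 22 + 488 = 915 mm.


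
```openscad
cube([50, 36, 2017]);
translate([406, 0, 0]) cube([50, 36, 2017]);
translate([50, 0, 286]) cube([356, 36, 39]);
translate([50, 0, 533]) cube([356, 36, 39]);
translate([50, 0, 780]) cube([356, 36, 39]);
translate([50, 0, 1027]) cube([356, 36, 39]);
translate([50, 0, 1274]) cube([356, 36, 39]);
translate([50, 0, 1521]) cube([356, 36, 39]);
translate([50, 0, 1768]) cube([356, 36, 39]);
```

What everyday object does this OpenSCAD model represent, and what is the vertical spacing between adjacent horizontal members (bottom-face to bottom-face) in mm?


A ladder. The rung spacing is 247 mm.

Two tall 50×36 posts with 7 short bars between them — a ladder. Adjacent rungs sit at z = 286 and z = 533, so the spacing is 533 − 286 = 247 mm.


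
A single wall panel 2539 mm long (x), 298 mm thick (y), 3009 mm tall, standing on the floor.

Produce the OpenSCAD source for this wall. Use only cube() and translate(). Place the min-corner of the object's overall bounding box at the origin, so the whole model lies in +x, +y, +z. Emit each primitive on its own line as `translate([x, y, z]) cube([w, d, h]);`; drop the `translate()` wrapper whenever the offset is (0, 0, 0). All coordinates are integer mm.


cube([2539, 298, 3009]);


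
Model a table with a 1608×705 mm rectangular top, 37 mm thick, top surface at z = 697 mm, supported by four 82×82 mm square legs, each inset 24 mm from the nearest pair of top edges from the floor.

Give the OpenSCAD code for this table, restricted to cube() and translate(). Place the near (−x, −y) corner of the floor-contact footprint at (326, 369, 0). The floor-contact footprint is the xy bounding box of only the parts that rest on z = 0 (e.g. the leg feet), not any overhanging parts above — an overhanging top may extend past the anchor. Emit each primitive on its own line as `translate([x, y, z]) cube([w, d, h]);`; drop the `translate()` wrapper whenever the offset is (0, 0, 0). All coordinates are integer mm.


// leg_h = 697 - 37 = 660
translate([302, 345, 660]) cube([1608, 705, 37]);
translate([326, 369, 0]) cube([82, 82, 660]);
translate([1804, 369, 0]) cube([82, 82, 660]);
translate([326, 944, 0]) cube([82, 82, 660]);
translate([1804, 944, 0]) cube([82, 82, 660]);


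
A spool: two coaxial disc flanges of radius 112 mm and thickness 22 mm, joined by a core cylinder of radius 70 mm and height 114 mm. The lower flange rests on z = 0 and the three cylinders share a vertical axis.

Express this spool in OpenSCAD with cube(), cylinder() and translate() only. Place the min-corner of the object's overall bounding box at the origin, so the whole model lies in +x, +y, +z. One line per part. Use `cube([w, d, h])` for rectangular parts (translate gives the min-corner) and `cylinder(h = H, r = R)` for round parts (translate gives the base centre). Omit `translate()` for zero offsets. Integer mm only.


translate([112, 112, 0]) cylinder(h = 22, r = 112);
translate([112, 112, 22]) cylinder(h = 114, r = 70);
translate([112, 112, 136]) cylinder(h = 22, r = 112);


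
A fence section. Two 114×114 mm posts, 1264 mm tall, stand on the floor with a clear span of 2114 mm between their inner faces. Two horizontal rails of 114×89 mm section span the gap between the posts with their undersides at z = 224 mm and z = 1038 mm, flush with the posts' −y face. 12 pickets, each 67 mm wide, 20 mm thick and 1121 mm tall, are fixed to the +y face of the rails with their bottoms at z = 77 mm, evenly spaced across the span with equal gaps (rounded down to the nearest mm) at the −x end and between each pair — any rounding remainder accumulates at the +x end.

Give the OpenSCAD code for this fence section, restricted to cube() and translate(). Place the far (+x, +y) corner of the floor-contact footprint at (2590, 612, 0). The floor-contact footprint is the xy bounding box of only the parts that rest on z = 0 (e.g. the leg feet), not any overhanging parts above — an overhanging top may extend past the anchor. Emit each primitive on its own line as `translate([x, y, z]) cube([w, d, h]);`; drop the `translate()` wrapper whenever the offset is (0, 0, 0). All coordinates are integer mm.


translate([248, 498, 0]) cube([114, 114, 1264]);
translate([2476, 498, 0]) cube([114, 114, 1264]);
translate([362, 498, 224]) cube([2114, 114, 89]);
translate([362, 498, 1038]) cube([2114, 114, 89]);
translate([462, 612, 77]) cube([67, 20, 1121]);
translate([629, 612, 77]) cube([67, 20, 1121]);
translate([796, 612, 77]) cube([67, 20, 1121]);
translate([963, 612, 77]) cube([67, 20, 1121]);
translate([1130, 612, 77]) cube([67, 20, 1121]);
translate([1297, 612, 77]) cube([67, 20, 1121]);
translate([1464, 612, 77]) cube([67, 20, 1121]);
translate([1631, 612, 77]) cube([67, 20, 1121]);
translate([1798, 612, 77]) cube([67, 20, 1121]);
translate([1965, 612, 77]) cube([67, 20, 1121]);
translate([2132, 612, 77]) cube([67, 20, 1121]);
translate([2299, 612, 77]) cube([67, 20, 1121]);


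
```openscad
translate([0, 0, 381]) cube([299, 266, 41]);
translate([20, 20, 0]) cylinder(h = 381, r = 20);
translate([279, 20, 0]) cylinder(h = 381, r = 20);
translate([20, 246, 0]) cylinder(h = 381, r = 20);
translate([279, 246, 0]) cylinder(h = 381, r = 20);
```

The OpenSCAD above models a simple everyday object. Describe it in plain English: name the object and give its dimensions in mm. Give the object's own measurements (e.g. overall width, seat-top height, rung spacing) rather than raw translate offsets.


A four-legged stool. The seat is a 299×266×41 mm slab whose top surface is at z = 422 mm; four round legs, each 40 mm in diameter, run from the floor (z = 0) to the underside of the seat, each leg's axis is inset half a diameter from the nearest pair of seat edges (so the leg's bounding box is flush with the corner).


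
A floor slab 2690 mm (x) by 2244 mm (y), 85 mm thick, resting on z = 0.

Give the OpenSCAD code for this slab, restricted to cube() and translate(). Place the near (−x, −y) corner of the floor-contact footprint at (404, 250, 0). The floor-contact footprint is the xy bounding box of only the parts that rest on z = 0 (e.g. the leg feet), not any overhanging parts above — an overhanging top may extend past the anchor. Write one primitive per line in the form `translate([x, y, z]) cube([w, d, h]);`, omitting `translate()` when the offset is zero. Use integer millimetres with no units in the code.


translate([404, 250, 0]) cube([2690, 2244, 85]);


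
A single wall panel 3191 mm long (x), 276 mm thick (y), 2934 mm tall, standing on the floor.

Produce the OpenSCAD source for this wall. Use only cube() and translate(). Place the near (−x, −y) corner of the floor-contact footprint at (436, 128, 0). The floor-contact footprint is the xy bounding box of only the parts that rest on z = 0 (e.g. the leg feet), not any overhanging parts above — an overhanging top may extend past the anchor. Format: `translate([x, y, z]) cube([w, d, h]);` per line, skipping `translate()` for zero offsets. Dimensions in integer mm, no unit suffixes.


translate([436, 128, 0]) cube([3191, 276, 2934]);


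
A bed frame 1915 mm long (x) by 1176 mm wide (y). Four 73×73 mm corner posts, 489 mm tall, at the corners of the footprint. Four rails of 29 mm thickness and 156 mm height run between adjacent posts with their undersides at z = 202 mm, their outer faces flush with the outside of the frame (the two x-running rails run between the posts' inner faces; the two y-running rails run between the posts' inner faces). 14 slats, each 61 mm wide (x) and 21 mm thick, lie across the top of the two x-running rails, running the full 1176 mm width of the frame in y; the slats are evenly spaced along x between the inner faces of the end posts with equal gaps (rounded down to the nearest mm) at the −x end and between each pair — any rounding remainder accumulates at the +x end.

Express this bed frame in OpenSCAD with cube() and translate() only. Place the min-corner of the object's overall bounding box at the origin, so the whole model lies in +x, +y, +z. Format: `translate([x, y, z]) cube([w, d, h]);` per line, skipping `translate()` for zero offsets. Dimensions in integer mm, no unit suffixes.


// slat z = rail_z + rail_h = 202 + 156 = 358
// slat gap = ⌊(1769 − 14·61) / 15⌋ = 61
cube([73, 73, 489]);
translate([0, 1103, 0]) cube([73, 73, 489]);
translate([1842, 0, 0]) cube([73, 73, 489]);
translate([1842, 1103, 0]) cube([73, 73, 489]);
translate([73, 0, 202]) cube([1769, 29, 156]);
translate([73, 1147, 202]) cube([1769, 29, 156]);
translate([0, 73, 202]) cube([29, 1030, 156]);
translate([1886, 73, 202]) cube([29, 1030, 156]);
translate([134, 0, 358]) cube([61, 1176, 21]);
translate([256, 0, 358]) cube([61, 1176, 21]);
translate([378, 0, 358]) cube([61, 1176, 21]);
translate([500, 0, 358]) cube([61, 1176, 21]);
translate([622, 0, 358]) cube([61, 1176, 21]);
translate([744, 0, 358]) cube([61, 1176, 21]);
translate([866, 0, 358]) cube([61, 1176, 21]);
translate([988, 0, 358]) cube([61, 1176, 21]);
translate([1110, 0, 358]) cube([61, 1176, 21]);
translate([1232, 0, 358]) cube([61, 1176, 21]);
translate([1354, 0, 358]) cube([61, 1176, 21]);
translate([1476, 0, 358]) cube([61, 1176, 21]);
translate([1598, 0, 358]) cube([61, 1176, 21]);
translate([1720, 0, 358]) cube([61, 1176, 21]);


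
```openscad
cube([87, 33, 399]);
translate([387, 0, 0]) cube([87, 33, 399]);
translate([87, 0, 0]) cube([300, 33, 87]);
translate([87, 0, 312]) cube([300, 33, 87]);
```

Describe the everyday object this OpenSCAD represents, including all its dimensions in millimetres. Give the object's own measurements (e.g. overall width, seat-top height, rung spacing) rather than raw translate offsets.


A rectangular picture frame lying in the x–z plane (depth along y). The opening is 300 mm wide (x) by 225 mm tall (z), surrounded by a border 87 mm wide on all four sides. The frame is 33 mm deep and is made of two full-height vertical stiles with two horizontal rails fitted between them.


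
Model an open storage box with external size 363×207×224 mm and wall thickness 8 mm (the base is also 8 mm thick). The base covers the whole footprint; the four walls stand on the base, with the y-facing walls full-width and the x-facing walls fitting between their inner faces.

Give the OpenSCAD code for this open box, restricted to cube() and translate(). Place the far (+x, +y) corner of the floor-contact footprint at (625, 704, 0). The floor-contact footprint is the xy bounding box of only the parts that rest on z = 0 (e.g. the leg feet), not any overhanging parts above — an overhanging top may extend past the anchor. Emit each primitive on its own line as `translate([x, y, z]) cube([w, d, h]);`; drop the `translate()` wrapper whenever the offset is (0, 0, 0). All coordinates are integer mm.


translate([262, 497, 0]) cube([363, 207, 8]);
translate([262, 497, 8]) cube([363, 8, 216]);
translate([262, 696, 8]) cube([363, 8, 216]);
translate([262, 505, 8]) cube([8, 191, 216]);
translate([617, 505, 8]) cube([8, 191, 216]);


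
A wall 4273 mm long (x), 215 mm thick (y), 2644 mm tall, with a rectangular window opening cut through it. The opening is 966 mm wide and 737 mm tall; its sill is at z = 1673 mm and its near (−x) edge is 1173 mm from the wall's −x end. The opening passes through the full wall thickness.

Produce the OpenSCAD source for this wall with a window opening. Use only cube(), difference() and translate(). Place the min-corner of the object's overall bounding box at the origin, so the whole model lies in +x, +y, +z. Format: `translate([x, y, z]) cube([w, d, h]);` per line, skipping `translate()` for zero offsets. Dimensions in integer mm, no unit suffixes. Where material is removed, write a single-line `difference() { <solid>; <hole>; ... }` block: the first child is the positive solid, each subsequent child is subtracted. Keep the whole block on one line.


difference() { cube([4273, 215, 2644]); translate([1173, 0, 1673]) cube([966, 215, 737]); }


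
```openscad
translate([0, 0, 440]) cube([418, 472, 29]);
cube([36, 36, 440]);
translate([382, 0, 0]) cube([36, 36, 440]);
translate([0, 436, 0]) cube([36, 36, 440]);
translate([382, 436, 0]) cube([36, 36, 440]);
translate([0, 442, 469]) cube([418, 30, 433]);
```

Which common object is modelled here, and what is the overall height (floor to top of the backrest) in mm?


A chair. The overall height is 902 mm.

A slab on four corner posts with a tall panel at the back — a chair. The seat slab sits at z = 440 with thickness 29, and the 433 mm backrest starts at the seat top, so the overall height is 440 + 29 + 433 = 902 mm.


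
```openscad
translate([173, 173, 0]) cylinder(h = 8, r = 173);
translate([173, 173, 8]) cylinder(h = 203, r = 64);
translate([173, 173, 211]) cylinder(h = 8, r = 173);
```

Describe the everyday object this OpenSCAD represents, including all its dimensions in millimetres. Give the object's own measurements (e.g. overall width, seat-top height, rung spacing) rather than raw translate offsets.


A spool: two coaxial disc flanges of radius 173 mm and thickness 8 mm, joined by a core cylinder of radius 64 mm and height 203 mm. The lower flange rests on z = 0 and the three cylinders share a vertical axis.


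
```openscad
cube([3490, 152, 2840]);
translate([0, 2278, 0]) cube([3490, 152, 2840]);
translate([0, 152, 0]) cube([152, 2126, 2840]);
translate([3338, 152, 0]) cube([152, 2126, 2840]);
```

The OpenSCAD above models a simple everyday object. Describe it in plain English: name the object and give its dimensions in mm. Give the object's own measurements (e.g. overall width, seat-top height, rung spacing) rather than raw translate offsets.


The wall frame of a small rectangular building: four walls, each 2840 mm tall and 152 mm thick, enclosing a footprint 3490 mm (x) by 2430 mm (y) outside-to-outside, with no floor or roof. The front and back walls (the −y and +y sides) span the full width; the two side walls fit between them.


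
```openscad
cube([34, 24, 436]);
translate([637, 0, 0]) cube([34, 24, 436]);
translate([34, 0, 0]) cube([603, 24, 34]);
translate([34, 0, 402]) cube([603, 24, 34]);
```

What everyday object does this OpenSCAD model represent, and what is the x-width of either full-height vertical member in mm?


A picture frame. The border width is 34 mm.

Four thin pieces enclosing a rectangular opening — a picture frame. The two full-height stiles are 436 mm tall; the top rail sits at z = 402 and is 34 mm tall, so the border above the opening is 436 − 402 = 34 mm, matching the stile x-width.


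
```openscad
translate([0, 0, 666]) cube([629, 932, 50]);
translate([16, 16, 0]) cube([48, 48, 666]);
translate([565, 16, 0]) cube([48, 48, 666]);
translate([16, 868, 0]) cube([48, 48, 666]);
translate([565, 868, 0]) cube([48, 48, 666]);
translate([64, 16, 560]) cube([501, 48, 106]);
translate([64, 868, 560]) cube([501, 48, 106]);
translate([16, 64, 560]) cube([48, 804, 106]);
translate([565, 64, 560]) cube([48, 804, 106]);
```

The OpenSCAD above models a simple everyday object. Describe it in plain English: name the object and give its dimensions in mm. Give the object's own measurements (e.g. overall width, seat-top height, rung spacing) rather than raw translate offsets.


A rectangular dining table. The top is 629×932×50 mm with its upper surface at z = 716 mm. It stands on four 48×48 mm square legs, each inset 16 mm from the nearest pair of top edges, running from the floor to the underside of the top. Four apron rails, 48 mm thick and 106 mm tall, run between adjacent legs with their top edges flush with the underside of the top and their outer faces flush with the legs' outer faces.


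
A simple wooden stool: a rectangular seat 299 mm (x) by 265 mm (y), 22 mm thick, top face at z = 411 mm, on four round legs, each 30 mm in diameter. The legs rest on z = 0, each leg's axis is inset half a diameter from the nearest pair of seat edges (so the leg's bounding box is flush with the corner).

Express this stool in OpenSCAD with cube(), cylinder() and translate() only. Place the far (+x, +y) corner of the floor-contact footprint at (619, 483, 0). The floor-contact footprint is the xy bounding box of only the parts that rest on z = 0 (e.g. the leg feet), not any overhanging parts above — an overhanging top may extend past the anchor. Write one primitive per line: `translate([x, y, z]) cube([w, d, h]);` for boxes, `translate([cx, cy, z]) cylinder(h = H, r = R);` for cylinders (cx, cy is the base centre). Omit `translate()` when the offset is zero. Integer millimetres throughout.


translate([320, 218, 389]) cube([299, 265, 22]);
translate([335, 233, 0]) cylinder(h = 389, r = 15);
translate([604, 233, 0]) cylinder(h = 389, r = 15);
translate([335, 468, 0]) cylinder(h = 389, r = 15);
translate([604, 468, 0]) cylinder(h = 389, r = 15);


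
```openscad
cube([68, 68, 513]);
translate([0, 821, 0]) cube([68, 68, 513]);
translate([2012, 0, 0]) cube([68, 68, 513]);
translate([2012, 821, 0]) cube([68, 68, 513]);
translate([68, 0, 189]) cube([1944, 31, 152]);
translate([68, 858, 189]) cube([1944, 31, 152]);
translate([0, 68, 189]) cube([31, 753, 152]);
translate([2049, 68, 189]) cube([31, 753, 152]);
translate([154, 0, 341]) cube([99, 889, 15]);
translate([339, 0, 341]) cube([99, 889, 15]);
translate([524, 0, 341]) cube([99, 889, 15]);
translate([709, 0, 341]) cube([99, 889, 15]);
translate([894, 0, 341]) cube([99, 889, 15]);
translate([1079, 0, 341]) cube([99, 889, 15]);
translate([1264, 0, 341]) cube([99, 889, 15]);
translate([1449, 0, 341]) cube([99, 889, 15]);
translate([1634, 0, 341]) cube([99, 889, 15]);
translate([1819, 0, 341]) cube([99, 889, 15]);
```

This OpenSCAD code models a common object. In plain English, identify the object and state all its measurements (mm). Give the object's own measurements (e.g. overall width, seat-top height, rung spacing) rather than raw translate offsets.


A bed frame 2080 mm long (x) by 889 mm wide (y). Four 68×68 mm corner posts, 513 mm tall, at the corners of the footprint. Four rails of 31 mm thickness and 152 mm height run between adjacent posts with their undersides at z = 189 mm, their outer faces flush with the outside of the frame (the two x-running rails run between the posts' inner faces; the two y-running rails run between the posts' inner faces). 10 slats, each 99 mm wide (x) and 15 mm thick, lie across the top of the two x-running rails, running the full 889 mm width of the frame in y; along x they sit between the end posts with a 86 mm gap after the −x posts and between neighbouring slats, leaving 94 mm before the +x posts.


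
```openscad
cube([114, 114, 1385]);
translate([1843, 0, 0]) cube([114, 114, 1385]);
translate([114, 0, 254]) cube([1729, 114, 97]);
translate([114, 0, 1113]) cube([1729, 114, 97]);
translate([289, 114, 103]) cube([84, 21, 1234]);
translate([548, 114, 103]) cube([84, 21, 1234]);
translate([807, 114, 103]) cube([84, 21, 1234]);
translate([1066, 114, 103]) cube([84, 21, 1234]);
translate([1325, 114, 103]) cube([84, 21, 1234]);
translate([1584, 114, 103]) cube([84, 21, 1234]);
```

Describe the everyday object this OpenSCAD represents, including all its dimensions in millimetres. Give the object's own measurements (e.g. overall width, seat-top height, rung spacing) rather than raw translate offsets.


A fence section. Two 114×114 mm posts, 1385 mm tall, stand on the floor with a clear span of 1729 mm between their inner faces. Two horizontal rails of 114×97 mm section span the gap between the posts with their undersides at z = 254 mm and z = 1113 mm, flush with the posts' −y face. 6 pickets, each 84 mm wide, 21 mm thick and 1234 mm tall, are fixed to the +y face of the rails with their bottoms at z = 103 mm, spaced across the span with a 175 mm gap after the −x post and between neighbouring pickets and before the +x post.


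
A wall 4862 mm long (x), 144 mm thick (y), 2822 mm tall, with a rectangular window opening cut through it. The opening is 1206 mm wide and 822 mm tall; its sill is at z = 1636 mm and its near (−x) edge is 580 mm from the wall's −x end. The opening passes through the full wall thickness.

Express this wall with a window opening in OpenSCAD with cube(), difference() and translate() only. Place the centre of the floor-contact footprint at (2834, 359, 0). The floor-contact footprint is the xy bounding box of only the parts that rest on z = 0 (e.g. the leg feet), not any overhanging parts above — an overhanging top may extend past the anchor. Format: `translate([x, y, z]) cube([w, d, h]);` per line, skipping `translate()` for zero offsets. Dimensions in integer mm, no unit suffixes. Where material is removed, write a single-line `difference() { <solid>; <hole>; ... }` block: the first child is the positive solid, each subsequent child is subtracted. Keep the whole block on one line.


difference() { translate([403, 287, 0]) cube([4862, 144, 2822]); translate([983, 287, 1636]) cube([1206, 144, 822]); }


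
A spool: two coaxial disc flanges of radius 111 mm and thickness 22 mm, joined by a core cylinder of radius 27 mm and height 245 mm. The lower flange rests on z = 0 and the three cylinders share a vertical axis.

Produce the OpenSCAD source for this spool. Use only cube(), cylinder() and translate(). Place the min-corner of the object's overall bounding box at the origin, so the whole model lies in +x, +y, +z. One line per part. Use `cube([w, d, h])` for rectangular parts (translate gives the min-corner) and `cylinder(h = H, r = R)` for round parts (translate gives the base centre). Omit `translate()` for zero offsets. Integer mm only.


translate([111, 111, 0]) cylinder(h = 22, r = 111);
translate([111, 111, 22]) cylinder(h = 245, r = 27);
translate([111, 111, 267]) cylinder(h = 22, r = 111);


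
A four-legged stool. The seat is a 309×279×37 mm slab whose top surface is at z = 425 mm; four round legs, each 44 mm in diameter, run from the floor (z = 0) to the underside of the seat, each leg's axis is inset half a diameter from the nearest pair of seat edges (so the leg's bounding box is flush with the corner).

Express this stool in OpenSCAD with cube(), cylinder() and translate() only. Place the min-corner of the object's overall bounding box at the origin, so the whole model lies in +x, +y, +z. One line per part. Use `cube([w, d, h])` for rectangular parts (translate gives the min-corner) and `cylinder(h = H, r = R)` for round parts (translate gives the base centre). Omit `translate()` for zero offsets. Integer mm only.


// leg_h = 425 - 37 = 388
translate([0, 0, 388]) cube([309, 279, 37]);
translate([22, 22, 0]) cylinder(h = 388, r = 22);
translate([287, 22, 0]) cylinder(h = 388, r = 22);
translate([22, 257, 0]) cylinder(h = 388, r = 22);
translate([287, 257, 0]) cylinder(h = 388, r = 22);


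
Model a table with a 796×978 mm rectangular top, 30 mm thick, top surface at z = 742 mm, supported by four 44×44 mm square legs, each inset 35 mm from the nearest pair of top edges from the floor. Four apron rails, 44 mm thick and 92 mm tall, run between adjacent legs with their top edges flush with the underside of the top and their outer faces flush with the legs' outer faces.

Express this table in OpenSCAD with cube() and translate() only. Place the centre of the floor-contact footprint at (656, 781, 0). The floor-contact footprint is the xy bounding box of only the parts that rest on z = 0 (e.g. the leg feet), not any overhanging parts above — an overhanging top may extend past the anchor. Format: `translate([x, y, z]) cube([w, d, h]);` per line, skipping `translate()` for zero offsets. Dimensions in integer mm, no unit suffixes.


translate([258, 292, 712]) cube([796, 978, 30]);
translate([293, 327, 0]) cube([44, 44, 712]);
translate([975, 327, 0]) cube([44, 44, 712]);
translate([293, 1191, 0]) cube([44, 44, 712]);
translate([975, 1191, 0]) cube([44, 44, 712]);
translate([337, 327, 620]) cube([638, 44, 92]);
translate([337, 1191, 620]) cube([638, 44, 92]);
translate([293, 371, 620]) cube([44, 820, 92]);
translate([975, 371, 620]) cube([44, 820, 92]);


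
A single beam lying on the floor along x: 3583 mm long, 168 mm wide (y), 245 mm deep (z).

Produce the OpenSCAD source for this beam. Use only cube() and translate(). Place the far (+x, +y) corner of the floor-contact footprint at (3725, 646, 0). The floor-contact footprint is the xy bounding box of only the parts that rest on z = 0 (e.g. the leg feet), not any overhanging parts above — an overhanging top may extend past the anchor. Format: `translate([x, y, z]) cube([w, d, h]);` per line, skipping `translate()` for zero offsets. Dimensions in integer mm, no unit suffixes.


translate([142, 478, 0]) cube([3583, 168, 245]);


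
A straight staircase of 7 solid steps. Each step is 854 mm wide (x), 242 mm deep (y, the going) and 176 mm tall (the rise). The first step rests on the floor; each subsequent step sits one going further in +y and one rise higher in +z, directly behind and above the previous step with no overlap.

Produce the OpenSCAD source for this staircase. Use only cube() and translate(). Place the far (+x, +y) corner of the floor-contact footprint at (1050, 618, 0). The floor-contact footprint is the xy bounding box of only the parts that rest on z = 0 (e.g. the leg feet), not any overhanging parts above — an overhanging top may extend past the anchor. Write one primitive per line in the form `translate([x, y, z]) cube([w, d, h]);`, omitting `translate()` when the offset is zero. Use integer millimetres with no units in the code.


translate([196, 376, 0]) cube([854, 242, 176]);
translate([196, 618, 176]) cube([854, 242, 176]);
translate([196, 860, 352]) cube([854, 242, 176]);
translate([196, 1102, 528]) cube([854, 242, 176]);
translate([196, 1344, 704]) cube([854, 242, 176]);
translate([196, 1586, 880]) cube([854, 242, 176]);
translate([196, 1828, 1056]) cube([854, 242, 176]);


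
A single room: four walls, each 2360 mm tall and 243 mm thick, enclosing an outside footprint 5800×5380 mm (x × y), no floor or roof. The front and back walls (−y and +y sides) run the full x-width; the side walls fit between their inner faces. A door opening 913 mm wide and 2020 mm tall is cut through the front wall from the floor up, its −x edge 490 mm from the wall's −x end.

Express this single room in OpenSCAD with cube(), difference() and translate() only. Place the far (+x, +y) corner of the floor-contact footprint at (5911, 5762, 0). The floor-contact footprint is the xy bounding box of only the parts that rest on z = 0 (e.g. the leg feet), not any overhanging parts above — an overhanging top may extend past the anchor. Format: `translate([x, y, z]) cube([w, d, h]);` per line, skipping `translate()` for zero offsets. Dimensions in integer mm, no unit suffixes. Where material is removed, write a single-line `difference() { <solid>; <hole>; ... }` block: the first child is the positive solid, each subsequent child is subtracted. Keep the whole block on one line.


difference() { translate([111, 382, 0]) cube([5800, 243, 2360]); translate([601, 382, 0]) cube([913, 243, 2020]); }
translate([111, 5519, 0]) cube([5800, 243, 2360]);
translate([111, 625, 0]) cube([243, 4894, 2360]);
translate([5668, 625, 0]) cube([243, 4894, 2360]);


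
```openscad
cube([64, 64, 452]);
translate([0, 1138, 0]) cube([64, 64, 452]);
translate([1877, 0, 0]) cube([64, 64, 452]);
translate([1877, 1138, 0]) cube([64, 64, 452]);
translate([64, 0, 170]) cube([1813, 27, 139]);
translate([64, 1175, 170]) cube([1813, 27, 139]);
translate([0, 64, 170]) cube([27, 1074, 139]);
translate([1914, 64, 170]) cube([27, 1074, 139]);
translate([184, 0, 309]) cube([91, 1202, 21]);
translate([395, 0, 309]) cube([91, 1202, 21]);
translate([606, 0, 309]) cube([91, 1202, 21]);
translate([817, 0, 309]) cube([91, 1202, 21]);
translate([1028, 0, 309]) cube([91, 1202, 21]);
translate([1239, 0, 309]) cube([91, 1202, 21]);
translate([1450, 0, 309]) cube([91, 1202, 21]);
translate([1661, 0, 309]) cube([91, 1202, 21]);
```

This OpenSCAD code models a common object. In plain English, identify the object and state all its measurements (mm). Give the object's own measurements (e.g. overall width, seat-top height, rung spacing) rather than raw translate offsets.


A bed frame 1941 mm long (x) by 1202 mm wide (y). Four 64×64 mm corner posts, 452 mm tall, at the corners of the footprint. Four rails of 27 mm thickness and 139 mm height run between adjacent posts with their undersides at z = 170 mm, their outer faces flush with the outside of the frame (the two x-running rails run between the posts' inner faces; the two y-running rails run between the posts' inner faces). 8 slats, each 91 mm wide (x) and 21 mm thick, lie across the top of the two x-running rails, running the full 1202 mm width of the frame in y; along x they sit between the end posts with a 120 mm gap after the −x posts and between neighbouring slats, leaving 125 mm before the +x posts.


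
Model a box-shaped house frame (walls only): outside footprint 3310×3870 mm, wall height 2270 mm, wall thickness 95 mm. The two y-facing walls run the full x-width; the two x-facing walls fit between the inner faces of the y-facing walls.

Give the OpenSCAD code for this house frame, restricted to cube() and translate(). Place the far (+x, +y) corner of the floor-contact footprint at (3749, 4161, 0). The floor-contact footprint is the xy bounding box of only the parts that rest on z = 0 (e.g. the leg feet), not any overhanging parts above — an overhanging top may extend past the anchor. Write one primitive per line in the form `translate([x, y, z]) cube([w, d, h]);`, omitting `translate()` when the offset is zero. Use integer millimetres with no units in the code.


translate([439, 291, 0]) cube([3310, 95, 2270]);
translate([439, 4066, 0]) cube([3310, 95, 2270]);
translate([439, 386, 0]) cube([95, 3680, 2270]);
translate([3654, 386, 0]) cube([95, 3680, 2270]);


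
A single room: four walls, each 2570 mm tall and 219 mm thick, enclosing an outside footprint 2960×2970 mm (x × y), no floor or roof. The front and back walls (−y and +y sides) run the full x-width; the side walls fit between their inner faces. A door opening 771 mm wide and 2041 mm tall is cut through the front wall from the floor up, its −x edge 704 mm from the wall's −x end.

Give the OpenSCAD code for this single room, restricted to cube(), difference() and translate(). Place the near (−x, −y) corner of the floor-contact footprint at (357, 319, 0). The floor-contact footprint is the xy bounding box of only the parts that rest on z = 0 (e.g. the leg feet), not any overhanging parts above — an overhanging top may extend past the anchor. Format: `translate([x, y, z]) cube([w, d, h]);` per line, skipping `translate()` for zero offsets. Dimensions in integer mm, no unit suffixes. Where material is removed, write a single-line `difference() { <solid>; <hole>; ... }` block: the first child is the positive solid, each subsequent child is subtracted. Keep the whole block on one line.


difference() { translate([357, 319, 0]) cube([2960, 219, 2570]); translate([1061, 319, 0]) cube([771, 219, 2041]); }
translate([357, 3070, 0]) cube([2960, 219, 2570]);
translate([357, 538, 0]) cube([219, 2532, 2570]);
translate([3098, 538, 0]) cube([219, 2532, 2570]);


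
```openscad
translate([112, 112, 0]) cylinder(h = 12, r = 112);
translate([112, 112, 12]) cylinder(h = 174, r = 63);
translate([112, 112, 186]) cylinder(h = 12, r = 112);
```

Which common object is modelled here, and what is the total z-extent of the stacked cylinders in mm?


A spool. The overall height is 198 mm.

Three coaxial cylinders, large–small–large — a spool. Two 12 mm flanges and a 174 mm core give 12 + 174 + 12 = 198 mm.


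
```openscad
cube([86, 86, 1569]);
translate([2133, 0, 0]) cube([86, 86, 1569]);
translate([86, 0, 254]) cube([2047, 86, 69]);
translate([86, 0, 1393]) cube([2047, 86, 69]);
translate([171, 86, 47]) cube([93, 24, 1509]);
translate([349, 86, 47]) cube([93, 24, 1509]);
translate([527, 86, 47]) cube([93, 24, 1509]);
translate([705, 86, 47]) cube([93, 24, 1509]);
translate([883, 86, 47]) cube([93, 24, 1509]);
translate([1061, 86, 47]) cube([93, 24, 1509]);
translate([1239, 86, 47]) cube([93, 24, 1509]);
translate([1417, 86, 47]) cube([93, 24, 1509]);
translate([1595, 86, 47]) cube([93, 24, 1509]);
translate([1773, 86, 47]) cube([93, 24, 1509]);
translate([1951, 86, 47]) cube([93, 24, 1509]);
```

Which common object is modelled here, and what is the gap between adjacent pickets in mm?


A fence section. The picket gap is 85 mm.

Two posts, two rails, 11 pickets — a fence section. Span 2047 mm holds 11 pickets of 93 mm with 12 equal gaps: ⌊(2047 − 11·93) / 12⌋ = 85 mm.


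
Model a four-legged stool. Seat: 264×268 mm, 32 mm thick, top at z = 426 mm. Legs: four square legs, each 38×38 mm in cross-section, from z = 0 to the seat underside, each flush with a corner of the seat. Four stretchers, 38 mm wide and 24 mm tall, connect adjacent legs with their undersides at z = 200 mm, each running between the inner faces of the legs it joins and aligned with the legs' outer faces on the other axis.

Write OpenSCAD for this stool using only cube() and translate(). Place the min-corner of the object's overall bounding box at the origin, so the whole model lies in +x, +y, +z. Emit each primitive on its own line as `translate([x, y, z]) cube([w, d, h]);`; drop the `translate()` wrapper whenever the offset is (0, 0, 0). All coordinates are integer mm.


translate([0, 0, 394]) cube([264, 268, 32]);
cube([38, 38, 394]);
translate([226, 0, 0]) cube([38, 38, 394]);
translate([0, 230, 0]) cube([38, 38, 394]);
translate([226, 230, 0]) cube([38, 38, 394]);
translate([38, 0, 200]) cube([188, 38, 24]);
translate([38, 230, 200]) cube([188, 38, 24]);
translate([0, 38, 200]) cube([38, 192, 24]);
translate([226, 38, 200]) cube([38, 192, 24]);


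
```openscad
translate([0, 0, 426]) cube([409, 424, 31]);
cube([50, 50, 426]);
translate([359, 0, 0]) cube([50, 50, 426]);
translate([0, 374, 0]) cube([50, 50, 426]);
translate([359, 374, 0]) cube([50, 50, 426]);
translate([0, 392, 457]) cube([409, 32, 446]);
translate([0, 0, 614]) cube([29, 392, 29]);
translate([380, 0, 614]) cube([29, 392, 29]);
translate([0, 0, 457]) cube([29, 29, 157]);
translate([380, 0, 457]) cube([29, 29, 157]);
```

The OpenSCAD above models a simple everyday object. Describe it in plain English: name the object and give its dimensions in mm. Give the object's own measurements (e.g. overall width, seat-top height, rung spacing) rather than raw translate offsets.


A chair. The seat is a 409×424×31 mm slab with its top at z = 457 mm, on four 50×50 mm corner legs (flush with the seat edges, standing on z = 0). A flat backrest 32 mm thick, 446 mm tall, spans the full seat width and rises from the seat top along its +y edge, rear face flush with the rear of the seat. Two armrests of 29×29 mm section run along each side from the seat's front edge to the front of the backrest, top faces 186 mm above the seat top and outer faces flush with the seat's x-edges; a 29×29 mm post under the front of each armrest stands on the seat at the front corner.


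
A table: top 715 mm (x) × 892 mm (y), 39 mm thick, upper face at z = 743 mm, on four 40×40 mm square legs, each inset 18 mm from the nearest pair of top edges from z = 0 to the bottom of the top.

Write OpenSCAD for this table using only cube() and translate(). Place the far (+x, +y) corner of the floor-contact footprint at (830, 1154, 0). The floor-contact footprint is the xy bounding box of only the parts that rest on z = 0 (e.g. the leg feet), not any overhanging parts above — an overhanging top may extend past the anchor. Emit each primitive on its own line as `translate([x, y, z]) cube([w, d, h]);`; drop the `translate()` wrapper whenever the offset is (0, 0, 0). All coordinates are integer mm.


translate([133, 280, 704]) cube([715, 892, 39]);
translate([151, 298, 0]) cube([40, 40, 704]);
translate([790, 298, 0]) cube([40, 40, 704]);
translate([151, 1114, 0]) cube([40, 40, 704]);
translate([790, 1114, 0]) cube([40, 40, 704]);
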